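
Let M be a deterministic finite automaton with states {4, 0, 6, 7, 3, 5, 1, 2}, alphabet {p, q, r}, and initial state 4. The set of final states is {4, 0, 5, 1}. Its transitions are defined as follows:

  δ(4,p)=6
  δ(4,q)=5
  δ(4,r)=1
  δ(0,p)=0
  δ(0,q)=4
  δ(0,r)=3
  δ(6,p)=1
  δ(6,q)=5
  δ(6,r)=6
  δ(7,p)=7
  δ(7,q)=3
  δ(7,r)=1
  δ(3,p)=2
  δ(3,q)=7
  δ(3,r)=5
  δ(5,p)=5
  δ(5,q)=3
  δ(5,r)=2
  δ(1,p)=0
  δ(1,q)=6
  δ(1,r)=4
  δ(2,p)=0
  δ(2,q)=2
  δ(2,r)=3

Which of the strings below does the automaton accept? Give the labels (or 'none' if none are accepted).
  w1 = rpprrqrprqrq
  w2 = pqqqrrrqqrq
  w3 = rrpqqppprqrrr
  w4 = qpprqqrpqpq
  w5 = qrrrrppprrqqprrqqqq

w1: Trace: 4 -r-> 1 -p-> 0 -p-> 0 -r-> 3 -r-> 5 -q-> 3 -r-> 5 -p-> 5 -r-> 2 -q-> 2 -r-> 3 -q-> 7  → end 7, rejected
w2: Trace: 4 -p-> 6 -q-> 5 -q-> 3 -q-> 7 -r-> 1 -r-> 4 -r-> 1 -q-> 6 -q-> 5 -r-> 2 -q-> 2  → end 2, rejected
w3: Trace: 4 -r-> 1 -r-> 4 -p-> 6 -q-> 5 -q-> 3 -p-> 2 -p-> 0 -p-> 0 -r-> 3 -q-> 7 -r-> 1 -r-> 4 -r-> 1  → end 1, accepted
w4: Trace: 4 -q-> 5 -p-> 5 -p-> 5 -r-> 2 -q-> 2 -q-> 2 -r-> 3 -p-> 2 -q-> 2 -p-> 0 -q-> 4  → end 4, accepted
w5: Trace: 4 -q-> 5 -r-> 2 -r-> 3 -r-> 5 -r-> 2 -p-> 0 -p-> 0 -p-> 0 -r-> 3 -r-> 5 -q-> 3 -q-> 7 -p-> 7 -r-> 1 -r-> 4 -q-> 5 -q-> 3 -q-> 7 -q-> 3  → end 3, rejected

w3, w4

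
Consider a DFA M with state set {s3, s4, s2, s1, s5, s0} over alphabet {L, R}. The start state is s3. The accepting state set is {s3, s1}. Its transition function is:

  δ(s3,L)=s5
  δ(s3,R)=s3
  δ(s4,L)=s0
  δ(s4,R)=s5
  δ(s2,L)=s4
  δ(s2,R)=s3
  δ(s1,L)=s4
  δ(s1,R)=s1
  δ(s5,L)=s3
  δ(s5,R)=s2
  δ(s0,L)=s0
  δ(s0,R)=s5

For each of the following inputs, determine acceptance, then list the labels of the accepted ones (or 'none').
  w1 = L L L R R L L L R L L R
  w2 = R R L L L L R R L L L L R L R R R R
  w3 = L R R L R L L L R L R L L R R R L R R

w2, w3

w1: s3 → s5 → s3 → s5 → s2 → s3 → s5 → s3 → s5 → s2 → s4 → s0 → s5  → end s5, rejected
w2: s3 → s3 → s3 → s5 → s3 → s5 → s3 → s3 → s3 → s5 → s3 → s5 → s3 → s3 → s5 → s2 → s3 → s3 → s3  → end s3, accepted
w3: s3 → s5 → s2 → s3 → s5 → s2 → s4 → s0 → s0 → s5 → s3 → s3 → s5 → s3 → s3 → s3 → s3 → s5 → s2 → s3  → end s3, accepted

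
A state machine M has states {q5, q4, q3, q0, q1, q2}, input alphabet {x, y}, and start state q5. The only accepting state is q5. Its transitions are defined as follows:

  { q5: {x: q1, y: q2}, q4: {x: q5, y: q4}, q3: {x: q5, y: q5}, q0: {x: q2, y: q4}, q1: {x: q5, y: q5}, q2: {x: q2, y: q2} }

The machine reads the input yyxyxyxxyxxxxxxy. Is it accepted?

No

Trace: q5 -y-> q2 -y-> q2 -x-> q2 -y-> q2 -x-> q2 -y-> q2 -x-> q2 -x-> q2 -y-> q2 -x-> q2 -x-> q2 -x-> q2 -x-> q2 -x-> q2 -x-> q2 -y-> q2
End state q2 is not accepting.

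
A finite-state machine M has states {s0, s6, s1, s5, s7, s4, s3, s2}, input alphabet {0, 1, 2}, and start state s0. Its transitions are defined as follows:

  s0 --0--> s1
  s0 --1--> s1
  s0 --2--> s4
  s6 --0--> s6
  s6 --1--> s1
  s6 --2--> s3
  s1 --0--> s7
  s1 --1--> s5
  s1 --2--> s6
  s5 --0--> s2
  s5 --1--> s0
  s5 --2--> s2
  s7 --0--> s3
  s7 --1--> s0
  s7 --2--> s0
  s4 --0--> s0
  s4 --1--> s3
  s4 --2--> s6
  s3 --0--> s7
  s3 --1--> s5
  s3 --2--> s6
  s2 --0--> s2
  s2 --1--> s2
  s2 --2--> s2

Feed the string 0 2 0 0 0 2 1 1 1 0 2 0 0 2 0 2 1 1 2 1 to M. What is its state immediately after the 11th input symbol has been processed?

s0

start at s0
read '0': s0 → s1
read '2': s1 → s6
read '0': s6 → s6
read '0': s6 → s6
read '0': s6 → s6
read '2': s6 → s3
read '1': s3 → s5
read '1': s5 → s0
read '1': s0 → s1
read '0': s1 → s7
read '2': s7 → s0
After 11 symbols: s0.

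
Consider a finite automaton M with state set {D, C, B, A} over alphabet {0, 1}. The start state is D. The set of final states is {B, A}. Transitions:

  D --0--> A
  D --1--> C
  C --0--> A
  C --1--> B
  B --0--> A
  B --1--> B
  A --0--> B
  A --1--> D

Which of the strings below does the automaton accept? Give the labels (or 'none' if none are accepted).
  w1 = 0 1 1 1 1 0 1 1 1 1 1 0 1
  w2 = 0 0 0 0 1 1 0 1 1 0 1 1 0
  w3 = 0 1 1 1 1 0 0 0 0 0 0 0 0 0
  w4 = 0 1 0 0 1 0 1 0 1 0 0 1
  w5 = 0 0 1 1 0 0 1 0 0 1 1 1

w1: D → A → D → C → B → B → A → D → C → B → B → B → A → D  → end D, rejected
w2: D → A → B → A → B → B → B → A → D → C → A → D → C → A  → end A, accepted
w3: D → A → D → C → B → B → A → B → A → B → A → B → A → B → A  → end A, accepted
w4: D → A → D → A → B → B → A → D → A → D → A → B → B  → end B, accepted
w5: D → A → B → B → B → A → B → B → A → B → B → B → B  → end B, accepted

w2, w3, w4, w5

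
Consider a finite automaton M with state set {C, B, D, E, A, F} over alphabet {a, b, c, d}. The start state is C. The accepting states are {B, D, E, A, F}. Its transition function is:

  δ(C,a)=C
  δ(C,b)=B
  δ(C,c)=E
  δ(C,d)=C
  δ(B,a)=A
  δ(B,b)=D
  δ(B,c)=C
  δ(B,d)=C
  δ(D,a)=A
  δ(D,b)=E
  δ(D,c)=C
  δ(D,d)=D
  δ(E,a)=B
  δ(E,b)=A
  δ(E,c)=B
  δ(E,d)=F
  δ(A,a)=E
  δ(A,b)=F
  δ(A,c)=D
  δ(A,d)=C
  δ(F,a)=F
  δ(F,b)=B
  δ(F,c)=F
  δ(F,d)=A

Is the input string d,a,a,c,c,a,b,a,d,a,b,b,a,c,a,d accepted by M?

Trace: C -d-> C -a-> C -a-> C -c-> E -c-> B -a-> A -b-> F -a-> F -d-> A -a-> E -b-> A -b-> F -a-> F -c-> F -a-> F -d-> A
End state A is accepting.

Yes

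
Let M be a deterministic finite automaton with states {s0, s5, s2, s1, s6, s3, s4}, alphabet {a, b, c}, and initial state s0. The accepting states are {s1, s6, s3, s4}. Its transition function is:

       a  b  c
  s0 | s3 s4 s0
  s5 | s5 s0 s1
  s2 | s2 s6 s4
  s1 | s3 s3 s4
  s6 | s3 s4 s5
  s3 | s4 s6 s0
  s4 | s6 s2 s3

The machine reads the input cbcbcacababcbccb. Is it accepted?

Trace: s0 -c-> s0 -b-> s4 -c-> s3 -b-> s6 -c-> s5 -a-> s5 -c-> s1 -a-> s3 -b-> s6 -a-> s3 -b-> s6 -c-> s5 -b-> s0 -c-> s0 -c-> s0 -b-> s4
End state s4 is accepting.

Yes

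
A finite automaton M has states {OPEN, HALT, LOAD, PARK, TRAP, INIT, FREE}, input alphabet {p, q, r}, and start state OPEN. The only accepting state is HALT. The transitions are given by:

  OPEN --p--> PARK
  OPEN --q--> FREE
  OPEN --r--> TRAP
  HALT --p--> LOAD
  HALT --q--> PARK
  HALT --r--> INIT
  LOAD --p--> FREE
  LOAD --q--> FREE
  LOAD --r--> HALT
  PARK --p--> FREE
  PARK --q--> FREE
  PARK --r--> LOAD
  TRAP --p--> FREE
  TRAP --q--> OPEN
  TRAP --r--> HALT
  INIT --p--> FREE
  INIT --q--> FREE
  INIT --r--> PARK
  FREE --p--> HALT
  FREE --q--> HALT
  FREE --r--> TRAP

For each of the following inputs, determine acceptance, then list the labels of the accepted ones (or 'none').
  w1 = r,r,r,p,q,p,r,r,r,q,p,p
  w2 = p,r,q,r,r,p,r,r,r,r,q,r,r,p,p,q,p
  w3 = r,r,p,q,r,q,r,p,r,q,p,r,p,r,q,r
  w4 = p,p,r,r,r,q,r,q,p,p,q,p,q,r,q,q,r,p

w1: Trace: OPEN -r-> TRAP -r-> HALT -r-> INIT -p-> FREE -q-> HALT -p-> LOAD -r-> HALT -r-> INIT -r-> PARK -q-> FREE -p-> HALT -p-> LOAD  → end LOAD, rejected
w2: Trace: OPEN -p-> PARK -r-> LOAD -q-> FREE -r-> TRAP -r-> HALT -p-> LOAD -r-> HALT -r-> INIT -r-> PARK -r-> LOAD -q-> FREE -r-> TRAP -r-> HALT -p-> LOAD -p-> FREE -q-> HALT -p-> LOAD  → end LOAD, rejected
w3: Trace: OPEN -r-> TRAP -r-> HALT -p-> LOAD -q-> FREE -r-> TRAP -q-> OPEN -r-> TRAP -p-> FREE -r-> TRAP -q-> OPEN -p-> PARK -r-> LOAD -p-> FREE -r-> TRAP -q-> OPEN -r-> TRAP  → end TRAP, rejected
w4: Trace: OPEN -p-> PARK -p-> FREE -r-> TRAP -r-> HALT -r-> INIT -q-> FREE -r-> TRAP -q-> OPEN -p-> PARK -p-> FREE -q-> HALT -p-> LOAD -q-> FREE -r-> TRAP -q-> OPEN -q-> FREE -r-> TRAP -p-> FREE  → end FREE, rejected

none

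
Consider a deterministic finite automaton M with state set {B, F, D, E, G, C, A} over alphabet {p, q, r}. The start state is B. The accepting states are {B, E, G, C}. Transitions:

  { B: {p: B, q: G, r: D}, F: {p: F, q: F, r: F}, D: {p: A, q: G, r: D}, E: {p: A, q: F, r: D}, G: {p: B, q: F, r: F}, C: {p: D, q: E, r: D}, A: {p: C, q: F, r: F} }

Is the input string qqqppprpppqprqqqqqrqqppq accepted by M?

No

B → G → F → F → F → F → F → F → F → F → F → F → F → F → F → F → F → F → F → F → F → F → F → F → F
End state F is not accepting.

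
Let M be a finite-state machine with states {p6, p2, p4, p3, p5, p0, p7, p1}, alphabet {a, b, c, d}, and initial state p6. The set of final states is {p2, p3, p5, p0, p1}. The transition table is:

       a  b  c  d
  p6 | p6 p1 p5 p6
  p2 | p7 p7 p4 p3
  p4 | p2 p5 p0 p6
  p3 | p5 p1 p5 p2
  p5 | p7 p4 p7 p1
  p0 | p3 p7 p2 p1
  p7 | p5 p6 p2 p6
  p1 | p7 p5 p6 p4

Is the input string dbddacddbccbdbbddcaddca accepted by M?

No

p6 → p6 → p1 → p4 → p6 → p6 → p5 → p1 → p4 → p5 → p7 → p2 → p7 → p6 → p1 → p5 → p1 → p4 → p0 → p3 → p2 → p3 → p5 → p7
End state p7 is not accepting.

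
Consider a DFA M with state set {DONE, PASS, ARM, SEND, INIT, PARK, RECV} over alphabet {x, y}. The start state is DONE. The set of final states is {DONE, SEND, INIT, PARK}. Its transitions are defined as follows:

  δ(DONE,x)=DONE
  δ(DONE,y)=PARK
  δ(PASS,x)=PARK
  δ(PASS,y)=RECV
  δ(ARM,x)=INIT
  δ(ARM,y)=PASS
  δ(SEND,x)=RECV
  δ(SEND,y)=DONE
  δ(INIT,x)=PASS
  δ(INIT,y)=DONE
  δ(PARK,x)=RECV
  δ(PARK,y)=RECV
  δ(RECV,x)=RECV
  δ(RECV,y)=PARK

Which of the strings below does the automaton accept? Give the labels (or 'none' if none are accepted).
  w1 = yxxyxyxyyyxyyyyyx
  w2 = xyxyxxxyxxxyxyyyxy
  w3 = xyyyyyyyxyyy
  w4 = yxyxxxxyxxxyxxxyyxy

w1:
  start at DONE
  read 'y': DONE → PARK
  read 'x': PARK → RECV
  read 'x': RECV → RECV
  read 'y': RECV → PARK
  read 'x': PARK → RECV
  read 'y': RECV → PARK
  read 'x': PARK → RECV
  read 'y': RECV → PARK
  read 'y': PARK → RECV
  read 'y': RECV → PARK
  read 'x': PARK → RECV
  read 'y': RECV → PARK
  read 'y': PARK → RECV
  read 'y': RECV → PARK
  read 'y': PARK → RECV
  read 'y': RECV → PARK
  read 'x': PARK → RECV
  end RECV, rejected
w2:
  start at DONE
  read 'x': DONE → DONE
  read 'y': DONE → PARK
  read 'x': PARK → RECV
  read 'y': RECV → PARK
  read 'x': PARK → RECV
  read 'x': RECV → RECV
  read 'x': RECV → RECV
  read 'y': RECV → PARK
  read 'x': PARK → RECV
  read 'x': RECV → RECV
  read 'x': RECV → RECV
  read 'y': RECV → PARK
  read 'x': PARK → RECV
  read 'y': RECV → PARK
  read 'y': PARK → RECV
  read 'y': RECV → PARK
  read 'x': PARK → RECV
  read 'y': RECV → PARK
  end PARK, accepted
w3:
  start at DONE
  read 'x': DONE → DONE
  read 'y': DONE → PARK
  read 'y': PARK → RECV
  read 'y': RECV → PARK
  read 'y': PARK → RECV
  read 'y': RECV → PARK
  read 'y': PARK → RECV
  read 'y': RECV → PARK
  read 'x': PARK → RECV
  read 'y': RECV → PARK
  read 'y': PARK → RECV
  read 'y': RECV → PARK
  end PARK, accepted
w4:
  start at DONE
  read 'y': DONE → PARK
  read 'x': PARK → RECV
  read 'y': RECV → PARK
  read 'x': PARK → RECV
  read 'x': RECV → RECV
  read 'x': RECV → RECV
  read 'x': RECV → RECV
  read 'y': RECV → PARK
  read 'x': PARK → RECV
  read 'x': RECV → RECV
  read 'x': RECV → RECV
  read 'y': RECV → PARK
  read 'x': PARK → RECV
  read 'x': RECV → RECV
  read 'x': RECV → RECV
  read 'y': RECV → PARK
  read 'y': PARK → RECV
  read 'x': RECV → RECV
  read 'y': RECV → PARK
  end PARK, accepted

w2, w3, w4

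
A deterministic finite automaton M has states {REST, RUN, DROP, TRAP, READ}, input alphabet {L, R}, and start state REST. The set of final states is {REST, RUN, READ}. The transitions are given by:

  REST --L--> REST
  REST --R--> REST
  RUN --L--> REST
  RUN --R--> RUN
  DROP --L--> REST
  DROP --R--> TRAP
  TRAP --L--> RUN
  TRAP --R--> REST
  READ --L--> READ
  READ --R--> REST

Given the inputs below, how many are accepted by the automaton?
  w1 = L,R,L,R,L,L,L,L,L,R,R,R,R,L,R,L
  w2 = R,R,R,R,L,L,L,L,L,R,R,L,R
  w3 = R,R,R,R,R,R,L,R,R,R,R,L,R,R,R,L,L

3

w1: REST → REST → REST → REST → REST → REST → REST → REST → REST → REST → REST → REST → REST → REST → REST → REST → REST  → end REST, accepted
w2: REST → REST → REST → REST → REST → REST → REST → REST → REST → REST → REST → REST → REST → REST  → end REST, accepted
w3: REST → REST → REST → REST → REST → REST → REST → REST → REST → REST → REST → REST → REST → REST → REST → REST → REST → REST  → end REST, accepted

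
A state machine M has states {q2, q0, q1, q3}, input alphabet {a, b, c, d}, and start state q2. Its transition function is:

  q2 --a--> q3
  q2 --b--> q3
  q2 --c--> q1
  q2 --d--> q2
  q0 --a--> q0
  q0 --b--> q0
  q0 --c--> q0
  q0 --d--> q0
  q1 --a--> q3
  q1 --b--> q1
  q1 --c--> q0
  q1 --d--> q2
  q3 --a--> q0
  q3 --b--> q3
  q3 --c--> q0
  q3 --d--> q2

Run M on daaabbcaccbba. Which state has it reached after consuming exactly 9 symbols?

q0

Trace: q2 -d-> q2 -a-> q3 -a-> q0 -a-> q0 -b-> q0 -b-> q0 -c-> q0 -a-> q0 -c-> q0
After 9 symbols: q0.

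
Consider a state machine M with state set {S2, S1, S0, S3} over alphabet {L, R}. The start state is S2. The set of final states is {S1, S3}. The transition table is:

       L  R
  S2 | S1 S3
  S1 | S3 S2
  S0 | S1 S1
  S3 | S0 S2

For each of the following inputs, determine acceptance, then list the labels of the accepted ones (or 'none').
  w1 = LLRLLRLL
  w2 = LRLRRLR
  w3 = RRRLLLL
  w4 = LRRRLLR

w1: S2 → S1 → S3 → S2 → S1 → S3 → S2 → S1 → S3  → end S3, accepted
w2: S2 → S1 → S2 → S1 → S2 → S3 → S0 → S1  → end S1, accepted
w3: S2 → S3 → S2 → S3 → S0 → S1 → S3 → S0  → end S0, rejected
w4: S2 → S1 → S2 → S3 → S2 → S1 → S3 → S2  → end S2, rejected

w1, w2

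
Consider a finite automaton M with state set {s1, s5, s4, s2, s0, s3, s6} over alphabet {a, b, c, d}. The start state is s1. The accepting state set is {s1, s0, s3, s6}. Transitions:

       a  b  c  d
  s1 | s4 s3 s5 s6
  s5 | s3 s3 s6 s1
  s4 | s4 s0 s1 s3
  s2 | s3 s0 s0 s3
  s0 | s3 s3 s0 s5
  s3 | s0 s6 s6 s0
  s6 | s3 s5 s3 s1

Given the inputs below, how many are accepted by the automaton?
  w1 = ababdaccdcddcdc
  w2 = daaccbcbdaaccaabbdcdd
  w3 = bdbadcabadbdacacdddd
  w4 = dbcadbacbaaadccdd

w1:
  start at s1
  read 'a': s1 → s4
  read 'b': s4 → s0
  read 'a': s0 → s3
  read 'b': s3 → s6
  read 'd': s6 → s1
  read 'a': s1 → s4
  read 'c': s4 → s1
  read 'c': s1 → s5
  read 'd': s5 → s1
  read 'c': s1 → s5
  read 'd': s5 → s1
  read 'd': s1 → s6
  read 'c': s6 → s3
  read 'd': s3 → s0
  read 'c': s0 → s0
  end s0, accepted
w2:
  start at s1
  read 'd': s1 → s6
  read 'a': s6 → s3
  read 'a': s3 → s0
  read 'c': s0 → s0
  read 'c': s0 → s0
  read 'b': s0 → s3
  read 'c': s3 → s6
  read 'b': s6 → s5
  read 'd': s5 → s1
  read 'a': s1 → s4
  read 'a': s4 → s4
  read 'c': s4 → s1
  read 'c': s1 → s5
  read 'a': s5 → s3
  read 'a': s3 → s0
  read 'b': s0 → s3
  read 'b': s3 → s6
  read 'd': s6 → s1
  read 'c': s1 → s5
  read 'd': s5 → s1
  read 'd': s1 → s6
  end s6, accepted
w3:
  start at s1
  read 'b': s1 → s3
  read 'd': s3 → s0
  read 'b': s0 → s3
  read 'a': s3 → s0
  read 'd': s0 → s5
  read 'c': s5 → s6
  read 'a': s6 → s3
  read 'b': s3 → s6
  read 'a': s6 → s3
  read 'd': s3 → s0
  read 'b': s0 → s3
  read 'd': s3 → s0
  read 'a': s0 → s3
  read 'c': s3 → s6
  read 'a': s6 → s3
  read 'c': s3 → s6
  read 'd': s6 → s1
  read 'd': s1 → s6
  read 'd': s6 → s1
  read 'd': s1 → s6
  end s6, accepted
w4:
  start at s1
  read 'd': s1 → s6
  read 'b': s6 → s5
  read 'c': s5 → s6
  read 'a': s6 → s3
  read 'd': s3 → s0
  read 'b': s0 → s3
  read 'a': s3 → s0
  read 'c': s0 → s0
  read 'b': s0 → s3
  read 'a': s3 → s0
  read 'a': s0 → s3
  read 'a': s3 → s0
  read 'd': s0 → s5
  read 'c': s5 → s6
  read 'c': s6 → s3
  read 'd': s3 → s0
  read 'd': s0 → s5
  end s5, rejected

3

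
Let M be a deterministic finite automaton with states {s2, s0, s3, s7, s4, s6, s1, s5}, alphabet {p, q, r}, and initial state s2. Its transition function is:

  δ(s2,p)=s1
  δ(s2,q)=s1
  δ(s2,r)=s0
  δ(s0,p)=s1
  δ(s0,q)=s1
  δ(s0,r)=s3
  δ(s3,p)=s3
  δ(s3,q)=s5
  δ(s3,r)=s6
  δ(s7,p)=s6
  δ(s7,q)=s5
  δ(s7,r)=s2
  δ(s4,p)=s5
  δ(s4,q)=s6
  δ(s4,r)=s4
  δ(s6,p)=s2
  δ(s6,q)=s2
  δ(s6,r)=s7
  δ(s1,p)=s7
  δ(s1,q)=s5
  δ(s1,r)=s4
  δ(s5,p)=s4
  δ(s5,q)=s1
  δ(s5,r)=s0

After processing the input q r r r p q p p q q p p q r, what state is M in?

Trace: s2 -q-> s1 -r-> s4 -r-> s4 -r-> s4 -p-> s5 -q-> s1 -p-> s7 -p-> s6 -q-> s2 -q-> s1 -p-> s7 -p-> s6 -q-> s2 -r-> s0

s0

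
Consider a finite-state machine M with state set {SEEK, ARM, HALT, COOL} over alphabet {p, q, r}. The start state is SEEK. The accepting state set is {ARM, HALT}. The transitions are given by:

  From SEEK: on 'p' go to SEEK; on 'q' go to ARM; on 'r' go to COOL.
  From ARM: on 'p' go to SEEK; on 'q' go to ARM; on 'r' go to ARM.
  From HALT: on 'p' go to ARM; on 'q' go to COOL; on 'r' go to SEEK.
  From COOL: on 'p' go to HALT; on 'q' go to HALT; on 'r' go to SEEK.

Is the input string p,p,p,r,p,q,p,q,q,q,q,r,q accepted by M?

Yes

start at SEEK
read 'p': SEEK → SEEK
read 'p': SEEK → SEEK
read 'p': SEEK → SEEK
read 'r': SEEK → COOL
read 'p': COOL → HALT
read 'q': HALT → COOL
read 'p': COOL → HALT
read 'q': HALT → COOL
read 'q': COOL → HALT
read 'q': HALT → COOL
read 'q': COOL → HALT
read 'r': HALT → SEEK
read 'q': SEEK → ARM
End state ARM is accepting.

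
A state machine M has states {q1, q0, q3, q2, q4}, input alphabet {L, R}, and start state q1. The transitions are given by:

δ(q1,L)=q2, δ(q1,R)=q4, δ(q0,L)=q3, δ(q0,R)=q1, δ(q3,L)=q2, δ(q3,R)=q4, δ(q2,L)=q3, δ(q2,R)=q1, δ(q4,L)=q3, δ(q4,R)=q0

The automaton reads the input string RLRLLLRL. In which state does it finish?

q3

Trace: q1 -R-> q4 -L-> q3 -R-> q4 -L-> q3 -L-> q2 -L-> q3 -R-> q4 -L-> q3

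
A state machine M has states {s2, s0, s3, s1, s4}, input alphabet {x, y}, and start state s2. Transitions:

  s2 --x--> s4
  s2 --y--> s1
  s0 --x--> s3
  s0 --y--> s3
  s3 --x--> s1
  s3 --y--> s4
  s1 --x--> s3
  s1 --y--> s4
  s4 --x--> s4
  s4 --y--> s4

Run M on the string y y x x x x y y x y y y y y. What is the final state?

Trace: s2 -y-> s1 -y-> s4 -x-> s4 -x-> s4 -x-> s4 -x-> s4 -y-> s4 -y-> s4 -x-> s4 -y-> s4 -y-> s4 -y-> s4 -y-> s4 -y-> s4

s4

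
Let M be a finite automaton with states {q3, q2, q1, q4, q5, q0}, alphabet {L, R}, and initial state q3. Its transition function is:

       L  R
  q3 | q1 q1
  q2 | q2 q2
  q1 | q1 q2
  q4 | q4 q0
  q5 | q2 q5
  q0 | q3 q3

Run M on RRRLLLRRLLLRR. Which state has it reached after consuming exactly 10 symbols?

q2

Trace: q3 -R-> q1 -R-> q2 -R-> q2 -L-> q2 -L-> q2 -L-> q2 -R-> q2 -R-> q2 -L-> q2 -L-> q2
After 10 symbols: q2.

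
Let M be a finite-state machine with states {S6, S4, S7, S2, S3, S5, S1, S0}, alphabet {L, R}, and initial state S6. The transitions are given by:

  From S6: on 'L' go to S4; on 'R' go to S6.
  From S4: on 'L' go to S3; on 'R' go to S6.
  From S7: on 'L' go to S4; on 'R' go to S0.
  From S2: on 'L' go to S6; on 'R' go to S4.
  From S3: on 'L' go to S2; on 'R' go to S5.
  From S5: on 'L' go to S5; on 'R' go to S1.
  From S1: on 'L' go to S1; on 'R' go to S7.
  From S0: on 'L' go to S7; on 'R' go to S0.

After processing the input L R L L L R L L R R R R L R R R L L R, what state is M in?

S5

Trace: S6 -L-> S4 -R-> S6 -L-> S4 -L-> S3 -L-> S2 -R-> S4 -L-> S3 -L-> S2 -R-> S4 -R-> S6 -R-> S6 -R-> S6 -L-> S4 -R-> S6 -R-> S6 -R-> S6 -L-> S4 -L-> S3 -R-> S5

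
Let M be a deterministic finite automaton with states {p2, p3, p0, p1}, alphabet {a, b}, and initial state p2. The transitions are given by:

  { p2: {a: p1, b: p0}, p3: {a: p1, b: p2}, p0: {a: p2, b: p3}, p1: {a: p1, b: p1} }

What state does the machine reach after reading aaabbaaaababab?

Trace: p2 -a-> p1 -a-> p1 -a-> p1 -b-> p1 -b-> p1 -a-> p1 -a-> p1 -a-> p1 -a-> p1 -b-> p1 -a-> p1 -b-> p1 -a-> p1 -b-> p1

p1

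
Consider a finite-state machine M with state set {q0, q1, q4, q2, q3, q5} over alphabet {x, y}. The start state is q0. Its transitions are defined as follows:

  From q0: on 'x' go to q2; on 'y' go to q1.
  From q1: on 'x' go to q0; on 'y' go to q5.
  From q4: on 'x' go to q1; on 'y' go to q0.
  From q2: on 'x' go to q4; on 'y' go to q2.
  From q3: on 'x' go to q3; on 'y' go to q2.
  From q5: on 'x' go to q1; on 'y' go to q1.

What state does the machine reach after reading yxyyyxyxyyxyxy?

q5

start at q0
read 'y': q0 → q1
read 'x': q1 → q0
read 'y': q0 → q1
read 'y': q1 → q5
read 'y': q5 → q1
read 'x': q1 → q0
read 'y': q0 → q1
read 'x': q1 → q0
read 'y': q0 → q1
read 'y': q1 → q5
read 'x': q5 → q1
read 'y': q1 → q5
read 'x': q5 → q1
read 'y': q1 → q5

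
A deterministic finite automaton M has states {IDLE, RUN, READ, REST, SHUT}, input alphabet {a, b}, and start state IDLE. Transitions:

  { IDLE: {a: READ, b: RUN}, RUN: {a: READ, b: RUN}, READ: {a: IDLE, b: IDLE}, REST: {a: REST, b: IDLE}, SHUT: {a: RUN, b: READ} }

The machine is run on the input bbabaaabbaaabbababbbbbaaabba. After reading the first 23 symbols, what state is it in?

READ

IDLE → RUN → RUN → READ → IDLE → READ → IDLE → READ → IDLE → RUN → READ → IDLE → READ → IDLE → RUN → READ → IDLE → READ → IDLE → RUN → RUN → RUN → RUN → READ
After 23 symbols: READ.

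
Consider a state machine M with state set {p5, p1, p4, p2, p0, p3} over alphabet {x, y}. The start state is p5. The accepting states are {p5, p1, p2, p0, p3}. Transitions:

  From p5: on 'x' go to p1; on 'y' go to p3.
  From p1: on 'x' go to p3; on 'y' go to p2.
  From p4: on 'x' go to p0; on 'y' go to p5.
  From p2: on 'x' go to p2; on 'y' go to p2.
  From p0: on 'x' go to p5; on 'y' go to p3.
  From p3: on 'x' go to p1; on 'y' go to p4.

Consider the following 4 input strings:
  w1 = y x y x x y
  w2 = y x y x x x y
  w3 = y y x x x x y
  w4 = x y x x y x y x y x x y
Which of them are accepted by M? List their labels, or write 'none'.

w1, w2, w4

w1:
  start at p5
  read 'y': p5 → p3
  read 'x': p3 → p1
  read 'y': p1 → p2
  read 'x': p2 → p2
  read 'x': p2 → p2
  read 'y': p2 → p2
  end p2, accepted
w2:
  start at p5
  read 'y': p5 → p3
  read 'x': p3 → p1
  read 'y': p1 → p2
  read 'x': p2 → p2
  read 'x': p2 → p2
  read 'x': p2 → p2
  read 'y': p2 → p2
  end p2, accepted
w3:
  start at p5
  read 'y': p5 → p3
  read 'y': p3 → p4
  read 'x': p4 → p0
  read 'x': p0 → p5
  read 'x': p5 → p1
  read 'x': p1 → p3
  read 'y': p3 → p4
  end p4, rejected
w4:
  start at p5
  read 'x': p5 → p1
  read 'y': p1 → p2
  read 'x': p2 → p2
  read 'x': p2 → p2
  read 'y': p2 → p2
  read 'x': p2 → p2
  read 'y': p2 → p2
  read 'x': p2 → p2
  read 'y': p2 → p2
  read 'x': p2 → p2
  read 'x': p2 → p2
  read 'y': p2 → p2
  end p2, accepted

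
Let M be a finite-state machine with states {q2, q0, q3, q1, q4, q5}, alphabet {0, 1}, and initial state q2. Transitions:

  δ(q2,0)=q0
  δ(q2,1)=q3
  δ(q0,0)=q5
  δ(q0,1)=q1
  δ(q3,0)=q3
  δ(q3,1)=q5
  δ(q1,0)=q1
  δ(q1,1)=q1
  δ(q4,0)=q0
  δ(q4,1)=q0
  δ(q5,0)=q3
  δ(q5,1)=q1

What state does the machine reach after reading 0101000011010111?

q1

q2 → q0 → q1 → q1 → q1 → q1 → q1 → q1 → q1 → q1 → q1 → q1 → q1 → q1 → q1 → q1 → q1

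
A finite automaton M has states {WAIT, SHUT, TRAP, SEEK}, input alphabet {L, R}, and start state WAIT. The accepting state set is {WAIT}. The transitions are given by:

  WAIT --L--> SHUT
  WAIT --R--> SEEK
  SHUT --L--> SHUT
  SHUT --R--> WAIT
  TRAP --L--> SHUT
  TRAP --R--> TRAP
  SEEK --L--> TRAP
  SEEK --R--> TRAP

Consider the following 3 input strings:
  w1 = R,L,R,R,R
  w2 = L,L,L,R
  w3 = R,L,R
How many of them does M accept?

1

w1: Trace: WAIT -R-> SEEK -L-> TRAP -R-> TRAP -R-> TRAP -R-> TRAP  → end TRAP, rejected
w2: Trace: WAIT -L-> SHUT -L-> SHUT -L-> SHUT -R-> WAIT  → end WAIT, accepted
w3: Trace: WAIT -R-> SEEK -L-> TRAP -R-> TRAP  → end TRAP, rejected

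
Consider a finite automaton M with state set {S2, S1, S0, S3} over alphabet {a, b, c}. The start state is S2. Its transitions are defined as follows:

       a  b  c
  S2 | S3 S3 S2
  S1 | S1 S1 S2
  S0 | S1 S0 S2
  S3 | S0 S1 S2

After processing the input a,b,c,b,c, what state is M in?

S2

S2 → S3 → S1 → S2 → S3 → S2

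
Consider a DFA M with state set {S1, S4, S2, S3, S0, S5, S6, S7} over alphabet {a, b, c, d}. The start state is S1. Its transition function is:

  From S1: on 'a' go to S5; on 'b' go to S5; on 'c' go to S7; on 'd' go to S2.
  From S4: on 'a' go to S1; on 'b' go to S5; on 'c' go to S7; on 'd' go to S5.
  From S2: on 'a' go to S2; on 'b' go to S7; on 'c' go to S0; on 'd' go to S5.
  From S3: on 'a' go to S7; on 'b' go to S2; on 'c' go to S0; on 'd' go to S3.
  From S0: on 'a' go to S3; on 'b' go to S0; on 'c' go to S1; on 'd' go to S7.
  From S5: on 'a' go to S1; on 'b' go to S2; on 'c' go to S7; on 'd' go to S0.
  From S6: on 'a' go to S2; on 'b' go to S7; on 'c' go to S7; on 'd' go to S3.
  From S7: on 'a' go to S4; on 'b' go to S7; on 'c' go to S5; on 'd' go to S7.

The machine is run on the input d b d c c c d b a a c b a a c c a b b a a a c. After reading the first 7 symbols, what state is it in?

S1 → S2 → S7 → S7 → S5 → S7 → S5 → S0
After 7 symbols: S0.

S0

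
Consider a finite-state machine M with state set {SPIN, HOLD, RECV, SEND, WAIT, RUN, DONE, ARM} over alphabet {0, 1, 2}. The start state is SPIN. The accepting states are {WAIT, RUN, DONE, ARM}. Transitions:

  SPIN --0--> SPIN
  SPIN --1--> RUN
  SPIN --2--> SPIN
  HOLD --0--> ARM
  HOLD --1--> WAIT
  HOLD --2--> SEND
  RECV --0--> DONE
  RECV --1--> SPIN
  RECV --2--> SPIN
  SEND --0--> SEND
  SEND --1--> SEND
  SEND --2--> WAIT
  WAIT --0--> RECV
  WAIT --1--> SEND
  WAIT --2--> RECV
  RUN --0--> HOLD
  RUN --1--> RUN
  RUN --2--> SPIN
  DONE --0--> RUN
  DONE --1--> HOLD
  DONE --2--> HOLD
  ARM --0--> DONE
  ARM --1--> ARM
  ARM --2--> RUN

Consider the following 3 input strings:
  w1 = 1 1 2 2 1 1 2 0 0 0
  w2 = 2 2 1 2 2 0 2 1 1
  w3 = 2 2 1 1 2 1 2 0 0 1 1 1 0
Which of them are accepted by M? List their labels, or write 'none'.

w2

w1: Trace: SPIN -1-> RUN -1-> RUN -2-> SPIN -2-> SPIN -1-> RUN -1-> RUN -2-> SPIN -0-> SPIN -0-> SPIN -0-> SPIN  → end SPIN, rejected
w2: Trace: SPIN -2-> SPIN -2-> SPIN -1-> RUN -2-> SPIN -2-> SPIN -0-> SPIN -2-> SPIN -1-> RUN -1-> RUN  → end RUN, accepted
w3: Trace: SPIN -2-> SPIN -2-> SPIN -1-> RUN -1-> RUN -2-> SPIN -1-> RUN -2-> SPIN -0-> SPIN -0-> SPIN -1-> RUN -1-> RUN -1-> RUN -0-> HOLD  → end HOLD, rejected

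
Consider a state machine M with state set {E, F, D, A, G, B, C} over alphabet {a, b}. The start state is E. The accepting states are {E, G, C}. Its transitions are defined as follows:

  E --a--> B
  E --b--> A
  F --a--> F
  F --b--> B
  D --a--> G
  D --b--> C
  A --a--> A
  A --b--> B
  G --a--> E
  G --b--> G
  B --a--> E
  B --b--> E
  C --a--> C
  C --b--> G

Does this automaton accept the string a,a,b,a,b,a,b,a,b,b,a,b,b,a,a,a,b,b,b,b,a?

start at E
read 'a': E → B
read 'a': B → E
read 'b': E → A
read 'a': A → A
read 'b': A → B
read 'a': B → E
read 'b': E → A
read 'a': A → A
read 'b': A → B
read 'b': B → E
read 'a': E → B
read 'b': B → E
read 'b': E → A
read 'a': A → A
read 'a': A → A
read 'a': A → A
read 'b': A → B
read 'b': B → E
read 'b': E → A
read 'b': A → B
read 'a': B → E
End state E is accepting.

Yes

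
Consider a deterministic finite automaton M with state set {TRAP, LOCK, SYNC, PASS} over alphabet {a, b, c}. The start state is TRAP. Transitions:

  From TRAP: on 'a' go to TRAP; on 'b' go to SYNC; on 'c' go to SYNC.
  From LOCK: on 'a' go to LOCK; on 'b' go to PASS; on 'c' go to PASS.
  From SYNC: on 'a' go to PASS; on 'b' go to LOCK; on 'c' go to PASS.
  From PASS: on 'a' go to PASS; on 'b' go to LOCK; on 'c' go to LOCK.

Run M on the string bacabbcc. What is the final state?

LOCK

start at TRAP
read 'b': TRAP → SYNC
read 'a': SYNC → PASS
read 'c': PASS → LOCK
read 'a': LOCK → LOCK
read 'b': LOCK → PASS
read 'b': PASS → LOCK
read 'c': LOCK → PASS
read 'c': PASS → LOCK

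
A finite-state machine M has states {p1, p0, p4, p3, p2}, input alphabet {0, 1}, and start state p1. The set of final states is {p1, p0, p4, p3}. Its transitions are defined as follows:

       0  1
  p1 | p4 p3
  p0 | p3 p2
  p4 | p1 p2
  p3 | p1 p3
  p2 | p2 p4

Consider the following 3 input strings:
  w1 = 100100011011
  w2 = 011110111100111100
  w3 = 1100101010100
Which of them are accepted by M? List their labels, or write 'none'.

w2, w3

w1:
  start at p1
  read '1': p1 → p3
  read '0': p3 → p1
  read '0': p1 → p4
  read '1': p4 → p2
  read '0': p2 → p2
  read '0': p2 → p2
  read '0': p2 → p2
  read '1': p2 → p4
  read '1': p4 → p2
  read '0': p2 → p2
  read '1': p2 → p4
  read '1': p4 → p2
  end p2, rejected
w2:
  start at p1
  read '0': p1 → p4
  read '1': p4 → p2
  read '1': p2 → p4
  read '1': p4 → p2
  read '1': p2 → p4
  read '0': p4 → p1
  read '1': p1 → p3
  read '1': p3 → p3
  read '1': p3 → p3
  read '1': p3 → p3
  read '0': p3 → p1
  read '0': p1 → p4
  read '1': p4 → p2
  read '1': p2 → p4
  read '1': p4 → p2
  read '1': p2 → p4
  read '0': p4 → p1
  read '0': p1 → p4
  end p4, accepted
w3:
  start at p1
  read '1': p1 → p3
  read '1': p3 → p3
  read '0': p3 → p1
  read '0': p1 → p4
  read '1': p4 → p2
  read '0': p2 → p2
  read '1': p2 → p4
  read '0': p4 → p1
  read '1': p1 → p3
  read '0': p3 → p1
  read '1': p1 → p3
  read '0': p3 → p1
  read '0': p1 → p4
  end p4, accepted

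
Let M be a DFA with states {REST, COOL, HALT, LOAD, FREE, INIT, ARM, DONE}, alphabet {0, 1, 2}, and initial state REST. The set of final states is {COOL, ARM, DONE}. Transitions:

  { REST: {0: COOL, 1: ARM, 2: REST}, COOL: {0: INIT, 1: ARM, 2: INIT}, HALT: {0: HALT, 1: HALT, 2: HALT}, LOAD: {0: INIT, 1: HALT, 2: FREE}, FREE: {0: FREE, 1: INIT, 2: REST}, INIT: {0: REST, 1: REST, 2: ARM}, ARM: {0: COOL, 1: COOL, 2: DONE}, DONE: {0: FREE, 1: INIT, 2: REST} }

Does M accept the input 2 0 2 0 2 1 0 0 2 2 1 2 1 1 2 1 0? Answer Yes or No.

No

REST → REST → COOL → INIT → REST → REST → ARM → COOL → INIT → ARM → DONE → INIT → ARM → COOL → ARM → DONE → INIT → REST
End state REST is not accepting.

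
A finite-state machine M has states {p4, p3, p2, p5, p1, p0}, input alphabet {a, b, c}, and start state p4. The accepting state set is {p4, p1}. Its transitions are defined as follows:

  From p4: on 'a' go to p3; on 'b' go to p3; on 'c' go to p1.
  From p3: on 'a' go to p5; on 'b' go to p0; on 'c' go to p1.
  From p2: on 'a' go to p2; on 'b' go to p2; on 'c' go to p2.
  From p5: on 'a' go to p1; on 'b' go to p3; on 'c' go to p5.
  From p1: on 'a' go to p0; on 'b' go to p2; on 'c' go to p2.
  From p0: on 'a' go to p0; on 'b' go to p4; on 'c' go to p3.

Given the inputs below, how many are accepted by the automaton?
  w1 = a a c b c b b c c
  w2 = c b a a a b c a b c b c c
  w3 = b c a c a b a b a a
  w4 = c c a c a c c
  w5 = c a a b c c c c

w1: p4 → p3 → p5 → p5 → p3 → p1 → p2 → p2 → p2 → p2  → end p2, rejected
w2: p4 → p1 → p2 → p2 → p2 → p2 → p2 → p2 → p2 → p2 → p2 → p2 → p2 → p2  → end p2, rejected
w3: p4 → p3 → p1 → p0 → p3 → p5 → p3 → p5 → p3 → p5 → p1  → end p1, accepted
w4: p4 → p1 → p2 → p2 → p2 → p2 → p2 → p2  → end p2, rejected
w5: p4 → p1 → p0 → p0 → p4 → p1 → p2 → p2 → p2  → end p2, rejected

1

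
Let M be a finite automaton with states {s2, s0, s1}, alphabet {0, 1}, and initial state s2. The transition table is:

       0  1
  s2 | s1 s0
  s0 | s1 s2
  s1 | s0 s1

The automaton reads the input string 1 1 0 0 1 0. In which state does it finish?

start at s2
read '1': s2 → s0
read '1': s0 → s2
read '0': s2 → s1
read '0': s1 → s0
read '1': s0 → s2
read '0': s2 → s1

s1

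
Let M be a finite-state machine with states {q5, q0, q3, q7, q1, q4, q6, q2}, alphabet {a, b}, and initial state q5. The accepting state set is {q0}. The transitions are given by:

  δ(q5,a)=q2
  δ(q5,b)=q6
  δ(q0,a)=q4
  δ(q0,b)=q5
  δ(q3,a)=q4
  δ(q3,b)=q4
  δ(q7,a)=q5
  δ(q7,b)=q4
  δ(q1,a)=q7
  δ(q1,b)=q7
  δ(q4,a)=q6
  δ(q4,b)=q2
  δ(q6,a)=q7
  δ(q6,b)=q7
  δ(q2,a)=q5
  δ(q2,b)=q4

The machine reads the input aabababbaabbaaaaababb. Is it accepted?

No

q5 → q2 → q5 → q6 → q7 → q4 → q6 → q7 → q4 → q6 → q7 → q4 → q2 → q5 → q2 → q5 → q2 → q5 → q6 → q7 → q4 → q2
End state q2 is not accepting.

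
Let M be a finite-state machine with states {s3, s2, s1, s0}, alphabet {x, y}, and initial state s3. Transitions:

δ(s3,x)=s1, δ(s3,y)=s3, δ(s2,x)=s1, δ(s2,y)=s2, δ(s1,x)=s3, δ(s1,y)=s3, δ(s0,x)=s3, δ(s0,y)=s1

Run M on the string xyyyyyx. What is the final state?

start at s3
read 'x': s3 → s1
read 'y': s1 → s3
read 'y': s3 → s3
read 'y': s3 → s3
read 'y': s3 → s3
read 'y': s3 → s3
read 'x': s3 → s1

s1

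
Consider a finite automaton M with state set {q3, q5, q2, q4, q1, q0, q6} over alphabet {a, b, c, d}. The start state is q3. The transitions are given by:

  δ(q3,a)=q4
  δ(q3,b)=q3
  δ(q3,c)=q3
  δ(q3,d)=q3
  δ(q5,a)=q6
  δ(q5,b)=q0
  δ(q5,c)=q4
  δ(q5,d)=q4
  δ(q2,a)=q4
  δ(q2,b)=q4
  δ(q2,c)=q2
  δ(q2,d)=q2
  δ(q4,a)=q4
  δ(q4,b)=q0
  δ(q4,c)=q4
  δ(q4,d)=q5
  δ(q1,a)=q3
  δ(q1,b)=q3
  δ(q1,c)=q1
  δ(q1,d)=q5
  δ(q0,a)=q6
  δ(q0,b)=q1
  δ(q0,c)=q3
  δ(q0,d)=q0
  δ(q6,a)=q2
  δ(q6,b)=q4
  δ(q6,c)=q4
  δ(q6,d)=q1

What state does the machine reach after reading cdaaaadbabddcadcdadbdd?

Trace: q3 -c-> q3 -d-> q3 -a-> q4 -a-> q4 -a-> q4 -a-> q4 -d-> q5 -b-> q0 -a-> q6 -b-> q4 -d-> q5 -d-> q4 -c-> q4 -a-> q4 -d-> q5 -c-> q4 -d-> q5 -a-> q6 -d-> q1 -b-> q3 -d-> q3 -d-> q3

q3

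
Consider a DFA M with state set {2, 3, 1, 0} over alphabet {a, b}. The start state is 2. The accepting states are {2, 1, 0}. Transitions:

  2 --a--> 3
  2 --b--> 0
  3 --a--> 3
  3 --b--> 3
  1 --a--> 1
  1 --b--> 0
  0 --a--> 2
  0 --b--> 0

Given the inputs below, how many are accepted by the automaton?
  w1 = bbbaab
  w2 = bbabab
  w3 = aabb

1

w1: Trace: 2 -b-> 0 -b-> 0 -b-> 0 -a-> 2 -a-> 3 -b-> 3  → end 3, rejected
w2: Trace: 2 -b-> 0 -b-> 0 -a-> 2 -b-> 0 -a-> 2 -b-> 0  → end 0, accepted
w3: Trace: 2 -a-> 3 -a-> 3 -b-> 3 -b-> 3  → end 3, rejected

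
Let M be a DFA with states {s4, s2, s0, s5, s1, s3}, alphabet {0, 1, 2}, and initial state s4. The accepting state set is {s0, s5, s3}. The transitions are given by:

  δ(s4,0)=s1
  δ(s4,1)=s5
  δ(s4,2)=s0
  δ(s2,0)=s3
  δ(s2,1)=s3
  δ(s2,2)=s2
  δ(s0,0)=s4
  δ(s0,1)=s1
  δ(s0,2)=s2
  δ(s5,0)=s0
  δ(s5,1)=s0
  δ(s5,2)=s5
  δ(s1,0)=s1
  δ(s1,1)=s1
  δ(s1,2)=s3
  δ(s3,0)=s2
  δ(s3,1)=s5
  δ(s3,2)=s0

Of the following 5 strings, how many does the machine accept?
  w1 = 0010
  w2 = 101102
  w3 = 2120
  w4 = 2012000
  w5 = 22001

w1: s4 → s1 → s1 → s1 → s1  → end s1, rejected
w2: s4 → s5 → s0 → s1 → s1 → s1 → s3  → end s3, accepted
w3: s4 → s0 → s1 → s3 → s2  → end s2, rejected
w4: s4 → s0 → s4 → s5 → s5 → s0 → s4 → s1  → end s1, rejected
w5: s4 → s0 → s2 → s3 → s2 → s3  → end s3, accepted

2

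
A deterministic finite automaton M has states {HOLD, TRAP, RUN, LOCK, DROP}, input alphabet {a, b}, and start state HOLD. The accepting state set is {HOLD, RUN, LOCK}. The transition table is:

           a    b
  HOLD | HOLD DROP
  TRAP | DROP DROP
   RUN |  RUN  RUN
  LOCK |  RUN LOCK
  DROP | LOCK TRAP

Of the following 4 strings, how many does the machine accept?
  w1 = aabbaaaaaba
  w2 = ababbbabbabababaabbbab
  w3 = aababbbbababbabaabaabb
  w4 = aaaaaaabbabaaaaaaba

4

w1: Trace: HOLD -a-> HOLD -a-> HOLD -b-> DROP -b-> TRAP -a-> DROP -a-> LOCK -a-> RUN -a-> RUN -a-> RUN -b-> RUN -a-> RUN  → end RUN, accepted
w2: Trace: HOLD -a-> HOLD -b-> DROP -a-> LOCK -b-> LOCK -b-> LOCK -b-> LOCK -a-> RUN -b-> RUN -b-> RUN -a-> RUN -b-> RUN -a-> RUN -b-> RUN -a-> RUN -b-> RUN -a-> RUN -a-> RUN -b-> RUN -b-> RUN -b-> RUN -a-> RUN -b-> RUN  → end RUN, accepted
w3: Trace: HOLD -a-> HOLD -a-> HOLD -b-> DROP -a-> LOCK -b-> LOCK -b-> LOCK -b-> LOCK -b-> LOCK -a-> RUN -b-> RUN -a-> RUN -b-> RUN -b-> RUN -a-> RUN -b-> RUN -a-> RUN -a-> RUN -b-> RUN -a-> RUN -a-> RUN -b-> RUN -b-> RUN  → end RUN, accepted
w4: Trace: HOLD -a-> HOLD -a-> HOLD -a-> HOLD -a-> HOLD -a-> HOLD -a-> HOLD -a-> HOLD -b-> DROP -b-> TRAP -a-> DROP -b-> TRAP -a-> DROP -a-> LOCK -a-> RUN -a-> RUN -a-> RUN -a-> RUN -b-> RUN -a-> RUN  → end RUN, accepted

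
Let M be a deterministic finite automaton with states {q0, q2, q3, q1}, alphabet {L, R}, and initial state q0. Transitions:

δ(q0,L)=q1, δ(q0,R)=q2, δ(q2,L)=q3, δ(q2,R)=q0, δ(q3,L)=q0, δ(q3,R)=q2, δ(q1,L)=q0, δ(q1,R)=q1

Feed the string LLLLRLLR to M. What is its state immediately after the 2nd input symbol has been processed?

start at q0
read 'L': q0 → q1
read 'L': q1 → q0
After 2 symbols: q0.

q0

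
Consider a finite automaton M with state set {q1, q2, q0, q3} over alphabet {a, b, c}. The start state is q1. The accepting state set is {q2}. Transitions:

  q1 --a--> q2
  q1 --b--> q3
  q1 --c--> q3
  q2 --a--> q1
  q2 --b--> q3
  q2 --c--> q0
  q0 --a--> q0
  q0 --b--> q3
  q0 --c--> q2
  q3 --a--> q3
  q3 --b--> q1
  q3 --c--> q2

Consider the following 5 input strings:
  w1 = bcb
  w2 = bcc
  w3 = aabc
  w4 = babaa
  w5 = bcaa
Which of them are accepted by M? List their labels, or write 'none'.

w3, w5

w1: Trace: q1 -b-> q3 -c-> q2 -b-> q3  → end q3, rejected
w2: Trace: q1 -b-> q3 -c-> q2 -c-> q0  → end q0, rejected
w3: Trace: q1 -a-> q2 -a-> q1 -b-> q3 -c-> q2  → end q2, accepted
w4: Trace: q1 -b-> q3 -a-> q3 -b-> q1 -a-> q2 -a-> q1  → end q1, rejected
w5: Trace: q1 -b-> q3 -c-> q2 -a-> q1 -a-> q2  → end q2, accepted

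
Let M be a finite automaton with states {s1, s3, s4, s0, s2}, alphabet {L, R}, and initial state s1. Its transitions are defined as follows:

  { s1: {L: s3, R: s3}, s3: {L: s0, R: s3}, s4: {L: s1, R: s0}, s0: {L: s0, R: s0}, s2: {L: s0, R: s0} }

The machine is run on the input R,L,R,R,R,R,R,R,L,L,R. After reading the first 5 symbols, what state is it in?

s1 → s3 → s0 → s0 → s0 → s0
After 5 symbols: s0.

s0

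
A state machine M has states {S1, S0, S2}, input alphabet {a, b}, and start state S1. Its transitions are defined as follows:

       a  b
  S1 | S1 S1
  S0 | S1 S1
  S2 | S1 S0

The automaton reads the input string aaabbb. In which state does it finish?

start at S1
read 'a': S1 → S1
read 'a': S1 → S1
read 'a': S1 → S1
read 'b': S1 → S1
read 'b': S1 → S1
read 'b': S1 → S1

S1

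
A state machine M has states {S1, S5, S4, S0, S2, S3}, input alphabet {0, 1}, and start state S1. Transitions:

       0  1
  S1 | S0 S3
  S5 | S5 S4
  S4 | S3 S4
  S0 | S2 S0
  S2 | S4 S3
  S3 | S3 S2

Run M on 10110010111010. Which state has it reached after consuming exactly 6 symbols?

S1 → S3 → S3 → S2 → S3 → S3 → S3
After 6 symbols: S3.

S3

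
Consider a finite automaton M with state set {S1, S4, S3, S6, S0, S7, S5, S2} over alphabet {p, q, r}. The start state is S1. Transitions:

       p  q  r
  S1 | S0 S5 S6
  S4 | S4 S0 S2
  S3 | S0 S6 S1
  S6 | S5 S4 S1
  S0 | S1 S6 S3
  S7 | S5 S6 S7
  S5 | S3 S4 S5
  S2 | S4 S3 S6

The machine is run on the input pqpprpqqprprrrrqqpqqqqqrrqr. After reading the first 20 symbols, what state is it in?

S4

start at S1
read 'p': S1 → S0
read 'q': S0 → S6
read 'p': S6 → S5
read 'p': S5 → S3
read 'r': S3 → S1
read 'p': S1 → S0
read 'q': S0 → S6
read 'q': S6 → S4
read 'p': S4 → S4
read 'r': S4 → S2
read 'p': S2 → S4
read 'r': S4 → S2
read 'r': S2 → S6
read 'r': S6 → S1
read 'r': S1 → S6
read 'q': S6 → S4
read 'q': S4 → S0
read 'p': S0 → S1
read 'q': S1 → S5
read 'q': S5 → S4
After 20 symbols: S4.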